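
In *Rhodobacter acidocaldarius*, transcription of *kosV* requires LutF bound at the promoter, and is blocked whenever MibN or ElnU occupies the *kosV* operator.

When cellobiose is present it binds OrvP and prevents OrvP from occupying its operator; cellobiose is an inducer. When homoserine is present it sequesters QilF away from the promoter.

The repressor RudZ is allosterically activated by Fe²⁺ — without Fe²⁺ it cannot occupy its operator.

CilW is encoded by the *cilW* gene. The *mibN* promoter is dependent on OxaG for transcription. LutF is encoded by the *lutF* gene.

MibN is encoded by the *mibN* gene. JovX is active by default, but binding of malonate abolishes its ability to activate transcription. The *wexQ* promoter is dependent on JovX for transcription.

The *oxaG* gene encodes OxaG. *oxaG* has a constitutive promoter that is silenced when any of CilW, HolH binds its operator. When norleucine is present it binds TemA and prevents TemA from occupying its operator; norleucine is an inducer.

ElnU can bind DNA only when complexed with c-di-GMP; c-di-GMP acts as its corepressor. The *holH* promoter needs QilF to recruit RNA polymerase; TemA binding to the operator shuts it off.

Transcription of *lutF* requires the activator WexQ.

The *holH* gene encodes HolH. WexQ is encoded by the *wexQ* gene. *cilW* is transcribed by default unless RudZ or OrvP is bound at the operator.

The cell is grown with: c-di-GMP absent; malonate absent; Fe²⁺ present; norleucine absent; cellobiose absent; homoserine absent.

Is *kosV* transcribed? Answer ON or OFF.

Fe²⁺ is present, so RudZ is active.
Cellobiose is absent, so OrvP is active.
With repressor RudZ bound, *cilW* is not transcribed.
So CilW is not produced.
Norleucine is absent, so TemA is active.
Homoserine is absent, so QilF is active.
With repressor TemA bound, *holH* is not transcribed.
So HolH is not produced.
With no repressor bound, *oxaG* is transcribed.
So OxaG is produced and active.
No repressor is bound and OxaG is active, so *mibN* is transcribed.
So MibN is produced and active.
Malonate is absent, so JovX is active.
No repressor is bound and JovX is active, so *wexQ* is transcribed.
So WexQ is produced and active.
No repressor is bound and WexQ is active, so *lutF* is transcribed.
So LutF is produced and active.
c-di-GMP is absent, so ElnU is inactive.
With repressor MibN bound, *kosV* is not transcribed.

OFF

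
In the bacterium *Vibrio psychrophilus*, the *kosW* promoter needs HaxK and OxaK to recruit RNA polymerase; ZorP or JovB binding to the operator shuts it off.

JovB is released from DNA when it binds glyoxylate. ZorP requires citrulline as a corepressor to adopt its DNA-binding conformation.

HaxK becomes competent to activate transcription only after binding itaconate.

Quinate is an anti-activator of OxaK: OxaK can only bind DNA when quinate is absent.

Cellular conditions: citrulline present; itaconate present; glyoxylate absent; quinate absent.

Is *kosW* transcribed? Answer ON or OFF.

Citrulline is present, so ZorP is active.
Itaconate is present, so HaxK is active.
Glyoxylate is absent, so JovB is active.
Quinate is absent, so OxaK is active.
With repressor ZorP bound, *kosW* is not transcribed.

OFF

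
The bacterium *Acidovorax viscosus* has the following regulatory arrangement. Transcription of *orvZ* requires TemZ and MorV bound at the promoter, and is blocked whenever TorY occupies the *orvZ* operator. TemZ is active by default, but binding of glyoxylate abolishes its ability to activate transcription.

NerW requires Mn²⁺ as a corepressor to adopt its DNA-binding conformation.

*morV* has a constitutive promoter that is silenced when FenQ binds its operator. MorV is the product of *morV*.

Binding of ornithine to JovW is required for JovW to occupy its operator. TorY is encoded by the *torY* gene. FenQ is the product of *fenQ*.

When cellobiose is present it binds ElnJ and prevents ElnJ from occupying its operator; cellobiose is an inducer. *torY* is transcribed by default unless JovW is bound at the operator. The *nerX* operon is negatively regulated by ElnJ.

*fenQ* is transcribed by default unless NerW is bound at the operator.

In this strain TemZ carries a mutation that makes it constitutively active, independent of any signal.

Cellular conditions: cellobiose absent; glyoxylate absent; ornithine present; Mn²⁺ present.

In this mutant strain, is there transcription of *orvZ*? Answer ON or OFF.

ON

TemZ is constitutively active in this strain.
Mn²⁺ is present, so NerW is active.
With repressor NerW bound, *fenQ* is not transcribed.
So FenQ is not produced.
With no repressor bound, *morV* is transcribed.
So MorV is produced and active.
Ornithine is present, so JovW is active.
With repressor JovW bound, *torY* is not transcribed.
So TorY is not produced.
No repressor is bound and TemZ and MorV are active, so *orvZ* is transcribed.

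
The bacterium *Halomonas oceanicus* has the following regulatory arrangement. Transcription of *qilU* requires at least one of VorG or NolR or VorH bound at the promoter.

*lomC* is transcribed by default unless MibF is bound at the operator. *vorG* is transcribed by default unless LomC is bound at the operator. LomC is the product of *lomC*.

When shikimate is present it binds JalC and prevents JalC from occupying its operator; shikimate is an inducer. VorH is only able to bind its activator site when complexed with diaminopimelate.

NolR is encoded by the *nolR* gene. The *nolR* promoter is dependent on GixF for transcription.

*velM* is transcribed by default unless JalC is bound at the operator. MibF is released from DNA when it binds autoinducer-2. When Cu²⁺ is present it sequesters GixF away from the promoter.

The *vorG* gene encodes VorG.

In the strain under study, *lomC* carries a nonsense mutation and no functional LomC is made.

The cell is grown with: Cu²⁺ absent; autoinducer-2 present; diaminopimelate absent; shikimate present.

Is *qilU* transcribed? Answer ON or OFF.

ON

LomC is non-functional in this strain, so it has no effect.
With no repressor bound, *vorG* is transcribed.
So VorG is produced and active.
Cu²⁺ is absent, so GixF is active.
No repressor is bound and GixF is active, so *nolR* is transcribed.
So NolR is produced and active.
Diaminopimelate is absent, so VorH is inactive.
Activator VorG is present, so *qilU* is transcribed.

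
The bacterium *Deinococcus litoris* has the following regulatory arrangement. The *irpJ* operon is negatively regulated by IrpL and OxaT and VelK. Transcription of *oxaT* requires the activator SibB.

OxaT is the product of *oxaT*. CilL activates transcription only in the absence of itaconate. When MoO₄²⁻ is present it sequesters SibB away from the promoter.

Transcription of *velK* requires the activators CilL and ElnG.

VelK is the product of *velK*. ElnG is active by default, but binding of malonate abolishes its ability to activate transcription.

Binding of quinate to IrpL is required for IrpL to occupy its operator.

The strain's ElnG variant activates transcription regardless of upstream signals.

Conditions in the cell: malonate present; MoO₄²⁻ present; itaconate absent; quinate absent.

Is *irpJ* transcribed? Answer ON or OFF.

Quinate is absent, so IrpL is inactive.
MoO₄²⁻ is present, so SibB is inactive.
Required activator SibB is absent, so *oxaT* is not transcribed.
So OxaT is not produced.
Itaconate is absent, so CilL is active.
ElnG is constitutively active in this strain.
No repressor is bound and CilL and ElnG are active, so *velK* is transcribed.
So VelK is produced and active.
With repressor VelK bound, *irpJ* is not transcribed.

OFF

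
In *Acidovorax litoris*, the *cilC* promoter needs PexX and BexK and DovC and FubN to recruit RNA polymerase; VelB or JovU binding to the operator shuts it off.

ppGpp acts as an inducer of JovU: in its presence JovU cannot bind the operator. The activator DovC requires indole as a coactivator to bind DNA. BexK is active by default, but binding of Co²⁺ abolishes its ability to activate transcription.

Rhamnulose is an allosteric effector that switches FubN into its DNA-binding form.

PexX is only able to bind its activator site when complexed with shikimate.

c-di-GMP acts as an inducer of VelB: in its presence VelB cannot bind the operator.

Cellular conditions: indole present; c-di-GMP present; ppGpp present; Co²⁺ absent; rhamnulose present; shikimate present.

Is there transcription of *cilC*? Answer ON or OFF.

Shikimate is present, so PexX is active.
Co²⁺ is absent, so BexK is active.
c-di-GMP is present, so VelB is inactive.
Indole is present, so DovC is active.
ppGpp is present, so JovU is inactive.
Rhamnulose is present, so FubN is active.
No repressor is bound and PexX and BexK and DovC and FubN are active, so *cilC* is transcribed.

ON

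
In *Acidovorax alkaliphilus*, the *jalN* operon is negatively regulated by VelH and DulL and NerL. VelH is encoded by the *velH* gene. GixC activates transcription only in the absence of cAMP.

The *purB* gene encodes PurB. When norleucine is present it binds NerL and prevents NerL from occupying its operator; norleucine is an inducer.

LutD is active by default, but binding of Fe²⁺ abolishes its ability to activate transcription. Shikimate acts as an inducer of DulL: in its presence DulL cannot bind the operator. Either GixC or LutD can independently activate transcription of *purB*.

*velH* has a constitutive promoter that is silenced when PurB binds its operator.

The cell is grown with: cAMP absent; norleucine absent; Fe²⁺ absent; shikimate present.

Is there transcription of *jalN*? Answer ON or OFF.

OFF

cAMP is absent, so GixC is active.
Fe²⁺ is absent, so LutD is active.
Activator GixC is present, so *purB* is transcribed.
So PurB is produced and active.
With repressor PurB bound, *velH* is not transcribed.
So VelH is not produced.
Shikimate is present, so DulL is inactive.
Norleucine is absent, so NerL is active.
With repressor NerL bound, *jalN* is not transcribed.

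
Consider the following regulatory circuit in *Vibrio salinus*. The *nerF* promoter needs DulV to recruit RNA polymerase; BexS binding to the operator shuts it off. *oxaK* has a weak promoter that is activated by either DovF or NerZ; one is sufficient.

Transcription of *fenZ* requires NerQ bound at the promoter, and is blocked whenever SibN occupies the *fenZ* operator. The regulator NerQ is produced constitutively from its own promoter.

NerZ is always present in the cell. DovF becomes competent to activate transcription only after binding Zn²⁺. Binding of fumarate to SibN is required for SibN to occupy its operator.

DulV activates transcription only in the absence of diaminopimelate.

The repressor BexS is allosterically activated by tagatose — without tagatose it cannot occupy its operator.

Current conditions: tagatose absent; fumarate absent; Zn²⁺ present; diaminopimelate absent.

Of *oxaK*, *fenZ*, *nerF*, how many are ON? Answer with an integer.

Zn²⁺ is present, so DovF is active.
NerZ is produced constitutively and is active.
Activator DovF is present, so *oxaK* is transcribed.
→ *oxaK* is ON.
NerQ is produced constitutively and is active.
Fumarate is absent, so SibN is inactive.
No repressor is bound and NerQ is active, so *fenZ* is transcribed.
→ *fenZ* is ON.
Tagatose is absent, so BexS is inactive.
Diaminopimelate is absent, so DulV is active.
No repressor is bound and DulV is active, so *nerF* is transcribed.
→ *nerF* is ON.
3 of the 3 genes are transcribed.

3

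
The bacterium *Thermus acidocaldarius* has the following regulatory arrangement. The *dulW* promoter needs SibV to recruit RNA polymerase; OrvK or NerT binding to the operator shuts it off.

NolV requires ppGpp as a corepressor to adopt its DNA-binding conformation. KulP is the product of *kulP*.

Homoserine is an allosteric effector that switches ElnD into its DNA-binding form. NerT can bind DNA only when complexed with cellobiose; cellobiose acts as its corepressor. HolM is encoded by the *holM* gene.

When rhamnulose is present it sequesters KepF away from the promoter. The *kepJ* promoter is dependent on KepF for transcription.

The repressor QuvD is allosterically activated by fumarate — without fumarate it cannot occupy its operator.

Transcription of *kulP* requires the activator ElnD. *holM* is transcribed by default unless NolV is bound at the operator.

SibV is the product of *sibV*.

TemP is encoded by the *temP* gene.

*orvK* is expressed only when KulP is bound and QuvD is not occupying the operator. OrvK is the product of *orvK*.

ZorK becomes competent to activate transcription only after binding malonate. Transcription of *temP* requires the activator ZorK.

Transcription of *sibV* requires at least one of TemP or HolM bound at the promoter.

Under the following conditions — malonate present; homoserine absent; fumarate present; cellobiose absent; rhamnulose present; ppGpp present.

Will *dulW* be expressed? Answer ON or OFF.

ON

Fumarate is present, so QuvD is active.
Homoserine is absent, so ElnD is inactive.
Required activator ElnD is absent, so *kulP* is not transcribed.
So KulP is not produced.
With repressor QuvD bound, *orvK* is not transcribed.
So OrvK is not produced.
Malonate is present, so ZorK is active.
No repressor is bound and ZorK is active, so *temP* is transcribed.
So TemP is produced and active.
ppGpp is present, so NolV is active.
With repressor NolV bound, *holM* is not transcribed.
So HolM is not produced.
Activator TemP is present, so *sibV* is transcribed.
So SibV is produced and active.
Cellobiose is absent, so NerT is inactive.
No repressor is bound and SibV is active, so *dulW* is transcribed.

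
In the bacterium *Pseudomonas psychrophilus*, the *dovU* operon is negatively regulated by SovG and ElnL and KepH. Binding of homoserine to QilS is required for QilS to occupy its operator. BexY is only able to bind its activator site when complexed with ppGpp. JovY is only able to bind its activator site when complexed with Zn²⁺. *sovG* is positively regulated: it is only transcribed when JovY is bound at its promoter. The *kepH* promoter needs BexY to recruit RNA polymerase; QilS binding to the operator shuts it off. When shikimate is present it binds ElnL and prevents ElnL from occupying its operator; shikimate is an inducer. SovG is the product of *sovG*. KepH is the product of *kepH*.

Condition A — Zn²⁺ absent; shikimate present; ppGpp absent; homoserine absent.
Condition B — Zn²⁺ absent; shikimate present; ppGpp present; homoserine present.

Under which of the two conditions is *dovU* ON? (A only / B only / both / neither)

both

Condition A:
Zn²⁺ is absent, so JovY is inactive.
Required activator JovY is absent, so *sovG* is not transcribed.
So SovG is not produced.
Shikimate is present, so ElnL is inactive.
ppGpp is absent, so BexY is inactive.
Homoserine is absent, so QilS is inactive.
Required activator BexY is absent, so *kepH* is not transcribed.
So KepH is not produced.
With no repressor bound, *dovU* is transcribed.
→ *dovU* is ON in A.
Condition B:
Zn²⁺ is absent, so JovY is inactive.
Required activator JovY is absent, so *sovG* is not transcribed.
So SovG is not produced.
Shikimate is present, so ElnL is inactive.
ppGpp is present, so BexY is active.
Homoserine is present, so QilS is active.
With repressor QilS bound, *kepH* is not transcribed.
So KepH is not produced.
With no repressor bound, *dovU* is transcribed.
→ *dovU* is ON in B.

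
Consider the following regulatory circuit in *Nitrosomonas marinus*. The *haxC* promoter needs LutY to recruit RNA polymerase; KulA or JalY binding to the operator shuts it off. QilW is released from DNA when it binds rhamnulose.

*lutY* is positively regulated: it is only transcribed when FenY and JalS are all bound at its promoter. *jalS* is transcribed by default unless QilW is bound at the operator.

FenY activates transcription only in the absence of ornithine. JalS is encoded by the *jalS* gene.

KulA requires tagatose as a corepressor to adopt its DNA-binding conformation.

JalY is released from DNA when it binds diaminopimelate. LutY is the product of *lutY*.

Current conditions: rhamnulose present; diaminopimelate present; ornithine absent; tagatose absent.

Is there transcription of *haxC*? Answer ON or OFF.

Ornithine is absent, so FenY is active.
Rhamnulose is present, so QilW is inactive.
With no repressor bound, *jalS* is transcribed.
So JalS is produced and active.
No repressor is bound and FenY and JalS are active, so *lutY* is transcribed.
So LutY is produced and active.
Tagatose is absent, so KulA is inactive.
Diaminopimelate is present, so JalY is inactive.
No repressor is bound and LutY is active, so *haxC* is transcribed.

ON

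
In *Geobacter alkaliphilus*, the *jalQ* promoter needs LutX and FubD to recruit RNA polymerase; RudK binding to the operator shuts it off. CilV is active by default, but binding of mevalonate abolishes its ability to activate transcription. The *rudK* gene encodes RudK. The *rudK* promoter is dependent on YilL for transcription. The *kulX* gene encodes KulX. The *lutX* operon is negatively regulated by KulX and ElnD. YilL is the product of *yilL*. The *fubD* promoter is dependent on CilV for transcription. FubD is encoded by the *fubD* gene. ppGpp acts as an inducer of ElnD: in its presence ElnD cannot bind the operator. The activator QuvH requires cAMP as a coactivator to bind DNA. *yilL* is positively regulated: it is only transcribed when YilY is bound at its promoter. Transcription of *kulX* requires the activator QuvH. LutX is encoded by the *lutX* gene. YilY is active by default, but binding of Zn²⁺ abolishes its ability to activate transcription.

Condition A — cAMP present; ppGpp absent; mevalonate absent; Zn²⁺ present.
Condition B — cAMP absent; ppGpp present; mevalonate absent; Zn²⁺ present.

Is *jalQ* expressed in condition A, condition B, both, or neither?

Condition A:
cAMP is present, so QuvH is active.
No repressor is bound and QuvH is active, so *kulX* is transcribed.
So KulX is produced and active.
ppGpp is absent, so ElnD is active.
With repressor KulX bound, *lutX* is not transcribed.
So LutX is not produced.
Mevalonate is absent, so CilV is active.
No repressor is bound and CilV is active, so *fubD* is transcribed.
So FubD is produced and active.
Zn²⁺ is present, so YilY is inactive.
Required activator YilY is absent, so *yilL* is not transcribed.
So YilL is not produced.
Required activator YilL is absent, so *rudK* is not transcribed.
So RudK is not produced.
Required activator LutX is absent, so *jalQ* is not transcribed.
→ *jalQ* is OFF in A.
Condition B:
cAMP is absent, so QuvH is inactive.
Required activator QuvH is absent, so *kulX* is not transcribed.
So KulX is not produced.
ppGpp is present, so ElnD is inactive.
With no repressor bound, *lutX* is transcribed.
So LutX is produced and active.
Mevalonate is absent, so CilV is active.
No repressor is bound and CilV is active, so *fubD* is transcribed.
So FubD is produced and active.
Zn²⁺ is present, so YilY is inactive.
Required activator YilY is absent, so *yilL* is not transcribed.
So YilL is not produced.
Required activator YilL is absent, so *rudK* is not transcribed.
So RudK is not produced.
No repressor is bound and LutX and FubD are active, so *jalQ* is transcribed.
→ *jalQ* is ON in B.

B only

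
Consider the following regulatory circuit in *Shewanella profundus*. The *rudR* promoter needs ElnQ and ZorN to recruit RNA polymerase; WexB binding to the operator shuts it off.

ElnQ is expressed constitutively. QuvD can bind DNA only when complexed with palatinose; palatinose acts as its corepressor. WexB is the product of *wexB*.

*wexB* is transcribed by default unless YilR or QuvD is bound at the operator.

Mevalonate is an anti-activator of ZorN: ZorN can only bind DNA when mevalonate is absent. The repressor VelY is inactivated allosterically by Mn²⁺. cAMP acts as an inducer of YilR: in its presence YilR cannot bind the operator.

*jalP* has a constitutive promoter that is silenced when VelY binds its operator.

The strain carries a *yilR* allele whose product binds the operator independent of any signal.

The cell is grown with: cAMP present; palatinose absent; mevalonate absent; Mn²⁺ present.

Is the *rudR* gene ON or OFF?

ElnQ is produced constitutively and is active.
YilR is constitutively active in this strain.
Palatinose is absent, so QuvD is inactive.
With repressor YilR bound, *wexB* is not transcribed.
So WexB is not produced.
Mevalonate is absent, so ZorN is active.
No repressor is bound and ElnQ and ZorN are active, so *rudR* is transcribed.

ON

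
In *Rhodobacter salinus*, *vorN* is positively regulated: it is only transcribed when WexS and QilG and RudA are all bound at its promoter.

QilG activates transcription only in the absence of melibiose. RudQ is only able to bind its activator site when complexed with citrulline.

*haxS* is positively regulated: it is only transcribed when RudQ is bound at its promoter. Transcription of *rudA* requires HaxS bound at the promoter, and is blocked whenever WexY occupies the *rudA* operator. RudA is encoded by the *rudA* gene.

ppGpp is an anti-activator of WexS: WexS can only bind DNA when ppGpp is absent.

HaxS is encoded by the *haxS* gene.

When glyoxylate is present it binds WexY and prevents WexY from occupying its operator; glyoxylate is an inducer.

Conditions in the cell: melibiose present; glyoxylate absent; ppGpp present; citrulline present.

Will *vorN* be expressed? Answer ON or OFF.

OFF

ppGpp is present, so WexS is inactive.
Melibiose is present, so QilG is inactive.
Citrulline is present, so RudQ is active.
No repressor is bound and RudQ is active, so *haxS* is transcribed.
So HaxS is produced and active.
Glyoxylate is absent, so WexY is active.
With repressor WexY bound, *rudA* is not transcribed.
So RudA is not produced.
Required activator WexS is absent, so *vorN* is not transcribed.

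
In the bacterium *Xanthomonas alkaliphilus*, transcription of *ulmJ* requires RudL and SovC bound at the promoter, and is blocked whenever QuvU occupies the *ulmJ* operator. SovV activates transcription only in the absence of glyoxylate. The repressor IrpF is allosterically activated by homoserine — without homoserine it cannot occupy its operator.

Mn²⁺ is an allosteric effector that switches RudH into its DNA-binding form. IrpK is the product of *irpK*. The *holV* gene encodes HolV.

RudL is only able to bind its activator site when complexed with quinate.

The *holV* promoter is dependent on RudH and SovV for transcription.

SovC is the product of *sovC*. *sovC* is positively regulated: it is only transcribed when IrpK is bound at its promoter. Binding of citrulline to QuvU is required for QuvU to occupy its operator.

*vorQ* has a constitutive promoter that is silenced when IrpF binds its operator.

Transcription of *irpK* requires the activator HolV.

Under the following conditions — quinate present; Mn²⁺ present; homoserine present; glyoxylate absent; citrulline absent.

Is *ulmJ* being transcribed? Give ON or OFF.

Quinate is present, so RudL is active.
Citrulline is absent, so QuvU is inactive.
Mn²⁺ is present, so RudH is active.
Glyoxylate is absent, so SovV is active.
No repressor is bound and RudH and SovV are active, so *holV* is transcribed.
So HolV is produced and active.
No repressor is bound and HolV is active, so *irpK* is transcribed.
So IrpK is produced and active.
No repressor is bound and IrpK is active, so *sovC* is transcribed.
So SovC is produced and active.
No repressor is bound and RudL and SovC are active, so *ulmJ* is transcribed.

ON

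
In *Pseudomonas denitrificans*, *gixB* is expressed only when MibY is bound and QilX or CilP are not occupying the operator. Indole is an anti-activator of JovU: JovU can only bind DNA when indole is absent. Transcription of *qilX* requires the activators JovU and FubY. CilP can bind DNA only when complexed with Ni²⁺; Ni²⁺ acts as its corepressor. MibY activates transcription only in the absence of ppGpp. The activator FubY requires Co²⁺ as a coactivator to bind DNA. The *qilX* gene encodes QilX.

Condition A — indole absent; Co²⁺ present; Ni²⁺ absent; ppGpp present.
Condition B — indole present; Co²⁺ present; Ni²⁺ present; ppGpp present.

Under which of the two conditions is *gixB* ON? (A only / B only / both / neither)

neither

Condition A:
Indole is absent, so JovU is active.
Co²⁺ is present, so FubY is active.
No repressor is bound and JovU and FubY are active, so *qilX* is transcribed.
So QilX is produced and active.
Ni²⁺ is absent, so CilP is inactive.
ppGpp is present, so MibY is inactive.
With repressor QilX bound, *gixB* is not transcribed.
→ *gixB* is OFF in A.
Condition B:
Indole is present, so JovU is inactive.
Co²⁺ is present, so FubY is active.
Required activator JovU is absent, so *qilX* is not transcribed.
So QilX is not produced.
Ni²⁺ is present, so CilP is active.
ppGpp is present, so MibY is inactive.
With repressor CilP bound, *gixB* is not transcribed.
→ *gixB* is OFF in B.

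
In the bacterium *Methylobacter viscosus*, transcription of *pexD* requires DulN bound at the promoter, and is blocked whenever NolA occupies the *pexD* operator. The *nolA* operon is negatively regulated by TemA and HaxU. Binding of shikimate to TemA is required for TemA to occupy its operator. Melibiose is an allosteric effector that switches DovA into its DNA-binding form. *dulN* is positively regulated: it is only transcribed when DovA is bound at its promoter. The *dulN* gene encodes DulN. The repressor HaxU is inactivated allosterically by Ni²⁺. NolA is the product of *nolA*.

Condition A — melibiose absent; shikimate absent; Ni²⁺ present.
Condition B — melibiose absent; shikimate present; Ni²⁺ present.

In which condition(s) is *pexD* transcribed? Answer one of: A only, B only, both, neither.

neither

Condition A:
Melibiose is absent, so DovA is inactive.
Required activator DovA is absent, so *dulN* is not transcribed.
So DulN is not produced.
Shikimate is absent, so TemA is inactive.
Ni²⁺ is present, so HaxU is inactive.
With no repressor bound, *nolA* is transcribed.
So NolA is produced and active.
With repressor NolA bound, *pexD* is not transcribed.
→ *pexD* is OFF in A.
Condition B:
Melibiose is absent, so DovA is inactive.
Required activator DovA is absent, so *dulN* is not transcribed.
So DulN is not produced.
Shikimate is present, so TemA is active.
Ni²⁺ is present, so HaxU is inactive.
With repressor TemA bound, *nolA* is not transcribed.
So NolA is not produced.
Required activator DulN is absent, so *pexD* is not transcribed.
→ *pexD* is OFF in B.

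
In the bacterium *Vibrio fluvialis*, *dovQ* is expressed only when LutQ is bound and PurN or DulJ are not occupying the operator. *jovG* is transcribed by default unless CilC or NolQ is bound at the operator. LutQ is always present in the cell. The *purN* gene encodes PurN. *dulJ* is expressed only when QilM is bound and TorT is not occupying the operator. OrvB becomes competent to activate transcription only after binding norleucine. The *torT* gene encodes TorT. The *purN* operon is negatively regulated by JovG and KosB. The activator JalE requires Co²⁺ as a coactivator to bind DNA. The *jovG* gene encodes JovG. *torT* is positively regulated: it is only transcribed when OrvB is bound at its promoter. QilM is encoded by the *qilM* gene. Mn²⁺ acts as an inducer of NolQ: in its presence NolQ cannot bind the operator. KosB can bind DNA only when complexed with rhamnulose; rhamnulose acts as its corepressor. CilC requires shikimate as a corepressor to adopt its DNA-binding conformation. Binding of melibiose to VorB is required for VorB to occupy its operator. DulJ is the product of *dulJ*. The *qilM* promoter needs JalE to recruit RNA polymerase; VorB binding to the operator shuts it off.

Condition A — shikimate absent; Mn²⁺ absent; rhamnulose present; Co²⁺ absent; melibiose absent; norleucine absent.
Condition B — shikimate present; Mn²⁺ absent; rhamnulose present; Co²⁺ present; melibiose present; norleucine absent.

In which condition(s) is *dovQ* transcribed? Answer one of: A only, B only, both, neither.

both

Condition A:
Shikimate is absent, so CilC is inactive.
Mn²⁺ is absent, so NolQ is active.
With repressor NolQ bound, *jovG* is not transcribed.
So JovG is not produced.
Rhamnulose is present, so KosB is active.
With repressor KosB bound, *purN* is not transcribed.
So PurN is not produced.
Co²⁺ is absent, so JalE is inactive.
Melibiose is absent, so VorB is inactive.
Required activator JalE is absent, so *qilM* is not transcribed.
So QilM is not produced.
Norleucine is absent, so OrvB is inactive.
Required activator OrvB is absent, so *torT* is not transcribed.
So TorT is not produced.
Required activator QilM is absent, so *dulJ* is not transcribed.
So DulJ is not produced.
LutQ is produced constitutively and is active.
No repressor is bound and LutQ is active, so *dovQ* is transcribed.
→ *dovQ* is ON in A.
Condition B:
Shikimate is present, so CilC is active.
Mn²⁺ is absent, so NolQ is active.
With repressor CilC bound, *jovG* is not transcribed.
So JovG is not produced.
Rhamnulose is present, so KosB is active.
With repressor KosB bound, *purN* is not transcribed.
So PurN is not produced.
Co²⁺ is present, so JalE is active.
Melibiose is present, so VorB is active.
With repressor VorB bound, *qilM* is not transcribed.
So QilM is not produced.
Norleucine is absent, so OrvB is inactive.
Required activator OrvB is absent, so *torT* is not transcribed.
So TorT is not produced.
Required activator QilM is absent, so *dulJ* is not transcribed.
So DulJ is not produced.
LutQ is produced constitutively and is active.
No repressor is bound and LutQ is active, so *dovQ* is transcribed.
→ *dovQ* is ON in B.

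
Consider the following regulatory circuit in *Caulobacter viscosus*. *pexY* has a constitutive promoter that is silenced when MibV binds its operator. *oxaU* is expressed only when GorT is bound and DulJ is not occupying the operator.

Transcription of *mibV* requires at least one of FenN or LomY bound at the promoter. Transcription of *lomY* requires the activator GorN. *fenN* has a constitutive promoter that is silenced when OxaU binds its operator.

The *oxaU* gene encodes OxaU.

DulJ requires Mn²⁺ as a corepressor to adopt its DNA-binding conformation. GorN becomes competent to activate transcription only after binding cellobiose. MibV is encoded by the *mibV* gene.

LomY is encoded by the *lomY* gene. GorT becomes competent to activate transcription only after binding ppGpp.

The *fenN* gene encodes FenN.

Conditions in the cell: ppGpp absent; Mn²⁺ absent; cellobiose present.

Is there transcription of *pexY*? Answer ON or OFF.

ppGpp is absent, so GorT is inactive.
Mn²⁺ is absent, so DulJ is inactive.
Required activator GorT is absent, so *oxaU* is not transcribed.
So OxaU is not produced.
With no repressor bound, *fenN* is transcribed.
So FenN is produced and active.
Cellobiose is present, so GorN is active.
No repressor is bound and GorN is active, so *lomY* is transcribed.
So LomY is produced and active.
Activator FenN is present, so *mibV* is transcribed.
So MibV is produced and active.
With repressor MibV bound, *pexY* is not transcribed.

OFF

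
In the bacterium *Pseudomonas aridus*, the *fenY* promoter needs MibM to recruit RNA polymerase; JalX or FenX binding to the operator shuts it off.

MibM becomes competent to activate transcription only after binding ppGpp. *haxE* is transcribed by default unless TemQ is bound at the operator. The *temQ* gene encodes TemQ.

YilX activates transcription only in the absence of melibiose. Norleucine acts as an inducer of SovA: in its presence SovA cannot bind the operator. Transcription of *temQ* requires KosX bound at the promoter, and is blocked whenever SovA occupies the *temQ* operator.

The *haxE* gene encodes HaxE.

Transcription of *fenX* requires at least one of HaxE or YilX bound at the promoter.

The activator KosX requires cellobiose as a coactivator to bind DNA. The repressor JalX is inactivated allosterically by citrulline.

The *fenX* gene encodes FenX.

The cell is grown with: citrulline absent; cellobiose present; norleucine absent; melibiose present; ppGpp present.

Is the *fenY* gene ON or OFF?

Citrulline is absent, so JalX is active.
Cellobiose is present, so KosX is active.
Norleucine is absent, so SovA is active.
With repressor SovA bound, *temQ* is not transcribed.
So TemQ is not produced.
With no repressor bound, *haxE* is transcribed.
So HaxE is produced and active.
Melibiose is present, so YilX is inactive.
Activator HaxE is present, so *fenX* is transcribed.
So FenX is produced and active.
ppGpp is present, so MibM is active.
With repressor JalX bound, *fenY* is not transcribed.

OFF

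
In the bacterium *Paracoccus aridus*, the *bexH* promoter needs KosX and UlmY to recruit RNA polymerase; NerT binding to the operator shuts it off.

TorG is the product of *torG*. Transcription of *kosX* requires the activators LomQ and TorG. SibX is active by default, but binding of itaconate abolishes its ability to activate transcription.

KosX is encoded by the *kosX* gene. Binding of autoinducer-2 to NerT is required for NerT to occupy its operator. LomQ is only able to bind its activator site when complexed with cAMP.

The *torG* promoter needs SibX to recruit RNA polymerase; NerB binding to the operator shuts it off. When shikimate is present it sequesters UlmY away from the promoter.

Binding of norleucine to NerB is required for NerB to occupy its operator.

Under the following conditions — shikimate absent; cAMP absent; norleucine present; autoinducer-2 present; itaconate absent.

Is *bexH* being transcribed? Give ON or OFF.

cAMP is absent, so LomQ is inactive.
Norleucine is present, so NerB is active.
Itaconate is absent, so SibX is active.
With repressor NerB bound, *torG* is not transcribed.
So TorG is not produced.
Required activator LomQ is absent, so *kosX* is not transcribed.
So KosX is not produced.
Shikimate is absent, so UlmY is active.
Autoinducer-2 is present, so NerT is active.
With repressor NerT bound, *bexH* is not transcribed.

OFF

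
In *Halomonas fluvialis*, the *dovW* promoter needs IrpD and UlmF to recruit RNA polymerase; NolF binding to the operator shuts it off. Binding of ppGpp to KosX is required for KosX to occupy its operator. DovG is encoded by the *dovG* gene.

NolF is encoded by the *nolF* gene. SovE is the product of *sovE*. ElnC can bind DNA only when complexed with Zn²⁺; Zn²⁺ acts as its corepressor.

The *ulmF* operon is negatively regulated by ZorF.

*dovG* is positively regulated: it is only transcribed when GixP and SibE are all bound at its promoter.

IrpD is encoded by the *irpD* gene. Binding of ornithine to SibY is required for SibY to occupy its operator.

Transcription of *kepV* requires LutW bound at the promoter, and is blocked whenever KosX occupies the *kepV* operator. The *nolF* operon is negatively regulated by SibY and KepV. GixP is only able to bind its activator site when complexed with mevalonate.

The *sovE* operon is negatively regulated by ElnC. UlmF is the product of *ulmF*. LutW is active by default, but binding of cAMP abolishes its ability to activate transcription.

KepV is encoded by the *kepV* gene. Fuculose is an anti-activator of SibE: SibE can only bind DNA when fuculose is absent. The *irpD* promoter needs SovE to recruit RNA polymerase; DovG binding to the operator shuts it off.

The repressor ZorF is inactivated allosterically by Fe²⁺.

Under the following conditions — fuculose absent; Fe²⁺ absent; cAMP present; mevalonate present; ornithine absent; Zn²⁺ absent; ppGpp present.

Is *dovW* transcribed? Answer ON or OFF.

OFF

Mevalonate is present, so GixP is active.
Fuculose is absent, so SibE is active.
No repressor is bound and GixP and SibE are active, so *dovG* is transcribed.
So DovG is produced and active.
Zn²⁺ is absent, so ElnC is inactive.
With no repressor bound, *sovE* is transcribed.
So SovE is produced and active.
With repressor DovG bound, *irpD* is not transcribed.
So IrpD is not produced.
Ornithine is absent, so SibY is inactive.
ppGpp is present, so KosX is active.
cAMP is present, so LutW is inactive.
With repressor KosX bound, *kepV* is not transcribed.
So KepV is not produced.
With no repressor bound, *nolF* is transcribed.
So NolF is produced and active.
Fe²⁺ is absent, so ZorF is active.
With repressor ZorF bound, *ulmF* is not transcribed.
So UlmF is not produced.
With repressor NolF bound, *dovW* is not transcribed.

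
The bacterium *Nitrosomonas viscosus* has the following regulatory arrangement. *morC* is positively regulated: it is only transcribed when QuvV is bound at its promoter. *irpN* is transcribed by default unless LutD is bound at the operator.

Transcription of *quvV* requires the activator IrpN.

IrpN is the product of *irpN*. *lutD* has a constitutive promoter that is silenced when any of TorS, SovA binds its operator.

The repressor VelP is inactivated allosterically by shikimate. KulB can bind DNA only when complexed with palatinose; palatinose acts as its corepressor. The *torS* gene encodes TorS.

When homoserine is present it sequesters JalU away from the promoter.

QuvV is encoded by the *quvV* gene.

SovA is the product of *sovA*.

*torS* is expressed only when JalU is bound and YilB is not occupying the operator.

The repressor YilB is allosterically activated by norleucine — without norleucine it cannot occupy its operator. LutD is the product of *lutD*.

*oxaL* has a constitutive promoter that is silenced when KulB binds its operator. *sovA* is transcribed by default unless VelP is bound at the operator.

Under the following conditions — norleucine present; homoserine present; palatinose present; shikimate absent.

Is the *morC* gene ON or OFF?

OFF

Norleucine is present, so YilB is active.
Homoserine is present, so JalU is inactive.
With repressor YilB bound, *torS* is not transcribed.
So TorS is not produced.
Shikimate is absent, so VelP is active.
With repressor VelP bound, *sovA* is not transcribed.
So SovA is not produced.
With no repressor bound, *lutD* is transcribed.
So LutD is produced and active.
With repressor LutD bound, *irpN* is not transcribed.
So IrpN is not produced.
Required activator IrpN is absent, so *quvV* is not transcribed.
So QuvV is not produced.
Required activator QuvV is absent, so *morC* is not transcribed.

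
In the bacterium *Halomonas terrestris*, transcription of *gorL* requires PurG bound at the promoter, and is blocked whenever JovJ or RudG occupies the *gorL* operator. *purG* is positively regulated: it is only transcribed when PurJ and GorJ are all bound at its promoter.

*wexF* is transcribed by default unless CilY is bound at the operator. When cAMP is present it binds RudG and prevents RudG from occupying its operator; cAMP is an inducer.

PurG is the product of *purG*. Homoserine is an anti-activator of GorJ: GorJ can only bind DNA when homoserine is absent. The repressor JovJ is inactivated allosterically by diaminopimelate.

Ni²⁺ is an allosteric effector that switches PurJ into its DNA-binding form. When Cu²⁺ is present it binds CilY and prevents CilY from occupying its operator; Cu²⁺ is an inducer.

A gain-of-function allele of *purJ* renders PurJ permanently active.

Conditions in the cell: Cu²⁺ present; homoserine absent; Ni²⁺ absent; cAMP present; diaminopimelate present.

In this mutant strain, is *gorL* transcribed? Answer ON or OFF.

ON

Diaminopimelate is present, so JovJ is inactive.
PurJ is constitutively active in this strain.
Homoserine is absent, so GorJ is active.
No repressor is bound and PurJ and GorJ are active, so *purG* is transcribed.
So PurG is produced and active.
cAMP is present, so RudG is inactive.
No repressor is bound and PurG is active, so *gorL* is transcribed.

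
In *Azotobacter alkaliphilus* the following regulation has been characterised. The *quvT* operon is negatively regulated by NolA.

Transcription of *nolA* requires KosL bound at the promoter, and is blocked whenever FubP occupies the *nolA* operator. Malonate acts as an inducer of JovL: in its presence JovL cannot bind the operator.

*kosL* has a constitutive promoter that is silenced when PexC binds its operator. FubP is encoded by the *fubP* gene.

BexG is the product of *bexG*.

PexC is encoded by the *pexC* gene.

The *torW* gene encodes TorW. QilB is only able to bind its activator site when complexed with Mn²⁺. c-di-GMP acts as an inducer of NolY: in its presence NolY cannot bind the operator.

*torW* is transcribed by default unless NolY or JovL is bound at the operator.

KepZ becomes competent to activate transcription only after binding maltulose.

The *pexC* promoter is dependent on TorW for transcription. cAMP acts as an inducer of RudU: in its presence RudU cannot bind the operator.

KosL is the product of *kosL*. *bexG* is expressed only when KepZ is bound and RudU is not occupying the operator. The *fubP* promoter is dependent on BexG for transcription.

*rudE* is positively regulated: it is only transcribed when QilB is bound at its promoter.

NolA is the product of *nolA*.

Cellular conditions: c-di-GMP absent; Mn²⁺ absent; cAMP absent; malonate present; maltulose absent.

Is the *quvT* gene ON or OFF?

OFF

c-di-GMP is absent, so NolY is active.
Malonate is present, so JovL is inactive.
With repressor NolY bound, *torW* is not transcribed.
So TorW is not produced.
Required activator TorW is absent, so *pexC* is not transcribed.
So PexC is not produced.
With no repressor bound, *kosL* is transcribed.
So KosL is produced and active.
cAMP is absent, so RudU is active.
Maltulose is absent, so KepZ is inactive.
With repressor RudU bound, *bexG* is not transcribed.
So BexG is not produced.
Required activator BexG is absent, so *fubP* is not transcribed.
So FubP is not produced.
No repressor is bound and KosL is active, so *nolA* is transcribed.
So NolA is produced and active.
With repressor NolA bound, *quvT* is not transcribed.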